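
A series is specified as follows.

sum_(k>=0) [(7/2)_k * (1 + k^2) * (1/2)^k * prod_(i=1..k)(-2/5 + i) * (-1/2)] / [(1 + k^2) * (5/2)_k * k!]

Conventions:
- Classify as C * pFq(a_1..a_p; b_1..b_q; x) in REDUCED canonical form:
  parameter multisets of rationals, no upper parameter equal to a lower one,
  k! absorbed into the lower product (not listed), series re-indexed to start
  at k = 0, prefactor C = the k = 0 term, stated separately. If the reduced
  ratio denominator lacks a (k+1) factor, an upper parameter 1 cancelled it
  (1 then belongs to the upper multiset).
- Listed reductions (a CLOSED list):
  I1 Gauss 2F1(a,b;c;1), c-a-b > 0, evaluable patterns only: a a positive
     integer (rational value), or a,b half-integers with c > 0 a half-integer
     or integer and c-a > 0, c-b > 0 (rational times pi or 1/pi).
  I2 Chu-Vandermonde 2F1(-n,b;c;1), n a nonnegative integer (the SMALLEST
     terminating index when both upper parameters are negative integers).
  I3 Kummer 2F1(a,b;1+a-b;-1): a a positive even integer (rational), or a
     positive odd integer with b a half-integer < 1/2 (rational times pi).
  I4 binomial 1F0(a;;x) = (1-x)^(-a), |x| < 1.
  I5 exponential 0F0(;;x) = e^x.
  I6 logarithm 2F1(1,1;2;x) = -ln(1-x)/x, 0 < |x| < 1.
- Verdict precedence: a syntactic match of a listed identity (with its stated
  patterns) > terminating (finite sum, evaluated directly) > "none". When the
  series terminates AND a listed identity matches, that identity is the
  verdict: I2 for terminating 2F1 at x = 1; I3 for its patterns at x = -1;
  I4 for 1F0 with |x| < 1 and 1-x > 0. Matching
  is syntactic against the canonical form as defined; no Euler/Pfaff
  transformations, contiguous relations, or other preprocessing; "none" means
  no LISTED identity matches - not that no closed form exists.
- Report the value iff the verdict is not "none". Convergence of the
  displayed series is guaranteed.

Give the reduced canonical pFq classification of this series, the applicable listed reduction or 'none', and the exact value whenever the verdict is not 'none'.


With C = -1/2: the canonical form is 2F1(3/5, 7/2; 5/2; 1/2). Verdict: none. Every listed pattern misses the 2F1 form at 1/2, upper {3/5, 7/2}.

First insight: from the first term -1/2: the running product (C = -1/2) telescopes to a rising factorial.
Ratio: r(k) = (1/2) * (k+3/5) (k+7/2) / [(k+5/2) (k+1)] - rational in k. x = (1/2); t_0 = -1/2; negate the roots.


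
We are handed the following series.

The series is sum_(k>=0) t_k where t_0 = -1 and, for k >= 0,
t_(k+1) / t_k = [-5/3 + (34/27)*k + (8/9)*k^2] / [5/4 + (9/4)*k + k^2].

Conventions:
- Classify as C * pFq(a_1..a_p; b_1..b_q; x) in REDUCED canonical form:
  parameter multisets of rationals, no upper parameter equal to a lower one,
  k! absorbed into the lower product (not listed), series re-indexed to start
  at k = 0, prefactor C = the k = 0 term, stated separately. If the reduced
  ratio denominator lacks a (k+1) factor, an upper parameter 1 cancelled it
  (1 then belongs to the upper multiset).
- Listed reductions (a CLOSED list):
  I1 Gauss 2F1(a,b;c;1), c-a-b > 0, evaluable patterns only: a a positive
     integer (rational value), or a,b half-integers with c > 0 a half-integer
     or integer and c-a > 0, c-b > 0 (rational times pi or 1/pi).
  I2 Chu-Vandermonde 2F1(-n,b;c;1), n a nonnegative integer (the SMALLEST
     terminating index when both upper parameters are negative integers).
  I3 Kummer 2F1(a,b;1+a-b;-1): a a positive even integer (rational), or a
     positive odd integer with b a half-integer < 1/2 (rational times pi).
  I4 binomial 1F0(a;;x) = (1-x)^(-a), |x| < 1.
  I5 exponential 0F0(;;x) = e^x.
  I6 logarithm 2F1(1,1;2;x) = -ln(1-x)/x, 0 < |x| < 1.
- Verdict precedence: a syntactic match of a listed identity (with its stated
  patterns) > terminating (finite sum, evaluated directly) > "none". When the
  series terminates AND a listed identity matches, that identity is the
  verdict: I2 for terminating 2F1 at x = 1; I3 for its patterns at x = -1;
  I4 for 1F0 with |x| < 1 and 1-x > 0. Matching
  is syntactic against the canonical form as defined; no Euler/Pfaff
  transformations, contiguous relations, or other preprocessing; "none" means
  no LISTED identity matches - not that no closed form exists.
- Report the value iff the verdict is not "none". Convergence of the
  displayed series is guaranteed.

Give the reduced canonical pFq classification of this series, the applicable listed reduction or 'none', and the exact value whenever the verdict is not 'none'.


Canonical form: C = -1 times 2F1 with upper {-5/6, 9/4}, lower {5/4}, x = 8/9. Verdict: no listed reduction: x = 8/9 and upper {-5/6, 9/4} fail every I1-I6 pattern.

Key observation: t_0 = -1 here, and factor the ratio over Q (C = -1): negated roots = parameters.
Ratio: r(k) = (8/9) * (k-5/6) (k+9/4) / [(k+5/4) (k+1)] - poly over poly, x = (8/9) from leading terms; C = -1 at k = 0.


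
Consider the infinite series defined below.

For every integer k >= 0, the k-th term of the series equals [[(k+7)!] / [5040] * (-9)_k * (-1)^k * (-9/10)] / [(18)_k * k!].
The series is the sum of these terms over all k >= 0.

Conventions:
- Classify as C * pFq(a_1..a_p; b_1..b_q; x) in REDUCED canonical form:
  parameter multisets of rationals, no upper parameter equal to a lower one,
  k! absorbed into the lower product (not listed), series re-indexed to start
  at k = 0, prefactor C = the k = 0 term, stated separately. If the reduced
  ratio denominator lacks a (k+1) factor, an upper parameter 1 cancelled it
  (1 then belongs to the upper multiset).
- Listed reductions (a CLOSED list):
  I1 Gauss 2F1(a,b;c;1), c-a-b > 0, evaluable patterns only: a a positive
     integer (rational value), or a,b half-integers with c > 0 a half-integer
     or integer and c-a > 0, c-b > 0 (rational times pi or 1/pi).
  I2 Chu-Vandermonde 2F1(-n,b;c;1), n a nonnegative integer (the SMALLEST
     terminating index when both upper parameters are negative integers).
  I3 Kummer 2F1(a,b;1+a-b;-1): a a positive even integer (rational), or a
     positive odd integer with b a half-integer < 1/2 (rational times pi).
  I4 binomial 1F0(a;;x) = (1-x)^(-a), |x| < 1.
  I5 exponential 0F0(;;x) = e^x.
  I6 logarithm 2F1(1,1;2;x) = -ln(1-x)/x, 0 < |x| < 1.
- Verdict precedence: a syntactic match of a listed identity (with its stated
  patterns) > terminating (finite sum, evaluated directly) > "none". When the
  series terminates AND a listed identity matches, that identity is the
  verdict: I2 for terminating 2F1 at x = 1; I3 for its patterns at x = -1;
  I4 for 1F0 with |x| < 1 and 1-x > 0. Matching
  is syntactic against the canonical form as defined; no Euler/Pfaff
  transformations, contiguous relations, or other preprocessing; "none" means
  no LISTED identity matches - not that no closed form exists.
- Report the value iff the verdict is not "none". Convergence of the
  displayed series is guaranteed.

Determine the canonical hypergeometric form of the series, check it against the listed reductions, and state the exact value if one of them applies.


Classification (C = -9/10): 2F1 with upper {-9, 8}, lower {18}, argument x = -1. Verdict: Kummer's theorem (I3) applies (x = -1; c = 18 equals 1+a-b for upper {-9, 8}: listed pattern). Hence: -153/5.

Structural cue: t_0 being -9/10, the factorial ratio (C = -9/10) (k+a-1)!/(a-1)! is a rising factorial (a)_k.
Step ratio: r(k) = (-1) * (k-9) (k+8) / [(k+18) (k+1)] - rational in k. x = (-1); t_0 = -9/10; negate the roots.


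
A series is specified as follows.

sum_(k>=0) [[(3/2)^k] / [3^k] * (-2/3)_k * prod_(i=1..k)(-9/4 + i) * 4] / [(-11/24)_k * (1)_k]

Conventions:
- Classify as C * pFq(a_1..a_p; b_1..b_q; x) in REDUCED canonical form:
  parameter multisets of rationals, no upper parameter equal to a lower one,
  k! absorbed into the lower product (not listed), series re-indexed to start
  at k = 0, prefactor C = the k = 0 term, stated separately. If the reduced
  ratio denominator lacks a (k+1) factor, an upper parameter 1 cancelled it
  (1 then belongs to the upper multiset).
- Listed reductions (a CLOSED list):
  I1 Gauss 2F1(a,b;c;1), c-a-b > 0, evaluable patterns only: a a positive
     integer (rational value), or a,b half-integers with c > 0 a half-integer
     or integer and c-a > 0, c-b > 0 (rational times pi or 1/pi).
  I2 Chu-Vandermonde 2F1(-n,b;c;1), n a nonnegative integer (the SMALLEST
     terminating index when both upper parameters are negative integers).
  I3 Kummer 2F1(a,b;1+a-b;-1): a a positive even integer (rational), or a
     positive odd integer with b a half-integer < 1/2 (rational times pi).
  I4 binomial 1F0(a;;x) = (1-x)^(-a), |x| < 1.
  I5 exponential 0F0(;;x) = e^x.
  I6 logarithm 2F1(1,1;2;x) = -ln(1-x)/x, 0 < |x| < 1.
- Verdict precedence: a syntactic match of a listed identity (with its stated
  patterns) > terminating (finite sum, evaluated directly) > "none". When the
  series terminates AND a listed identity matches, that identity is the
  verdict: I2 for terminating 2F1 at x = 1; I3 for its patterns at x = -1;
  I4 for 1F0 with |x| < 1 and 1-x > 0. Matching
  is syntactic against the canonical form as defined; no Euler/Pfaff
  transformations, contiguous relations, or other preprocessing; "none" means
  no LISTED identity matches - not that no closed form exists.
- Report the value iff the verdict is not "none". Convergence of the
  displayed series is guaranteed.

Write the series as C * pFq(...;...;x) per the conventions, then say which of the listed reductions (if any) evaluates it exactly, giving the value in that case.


At argument 1/2: a 2F1 with upper {-5/4, -2/3}, lower {-11/24}, scaled by C = 4. Verdict: none. Every listed pattern misses the 2F1 form at 1/2, upper {-5/4, -2/3}.

First insight: from the first term 4: (1)_k (C = 4, x = 1/2) is k! itself.
Term ratio: r(k) = (1/2) * (k-5/4) (k-2/3) / [(k-11/24) (k+1)] - poly over poly, x = (1/2) from leading terms; C = 4 at k = 0.


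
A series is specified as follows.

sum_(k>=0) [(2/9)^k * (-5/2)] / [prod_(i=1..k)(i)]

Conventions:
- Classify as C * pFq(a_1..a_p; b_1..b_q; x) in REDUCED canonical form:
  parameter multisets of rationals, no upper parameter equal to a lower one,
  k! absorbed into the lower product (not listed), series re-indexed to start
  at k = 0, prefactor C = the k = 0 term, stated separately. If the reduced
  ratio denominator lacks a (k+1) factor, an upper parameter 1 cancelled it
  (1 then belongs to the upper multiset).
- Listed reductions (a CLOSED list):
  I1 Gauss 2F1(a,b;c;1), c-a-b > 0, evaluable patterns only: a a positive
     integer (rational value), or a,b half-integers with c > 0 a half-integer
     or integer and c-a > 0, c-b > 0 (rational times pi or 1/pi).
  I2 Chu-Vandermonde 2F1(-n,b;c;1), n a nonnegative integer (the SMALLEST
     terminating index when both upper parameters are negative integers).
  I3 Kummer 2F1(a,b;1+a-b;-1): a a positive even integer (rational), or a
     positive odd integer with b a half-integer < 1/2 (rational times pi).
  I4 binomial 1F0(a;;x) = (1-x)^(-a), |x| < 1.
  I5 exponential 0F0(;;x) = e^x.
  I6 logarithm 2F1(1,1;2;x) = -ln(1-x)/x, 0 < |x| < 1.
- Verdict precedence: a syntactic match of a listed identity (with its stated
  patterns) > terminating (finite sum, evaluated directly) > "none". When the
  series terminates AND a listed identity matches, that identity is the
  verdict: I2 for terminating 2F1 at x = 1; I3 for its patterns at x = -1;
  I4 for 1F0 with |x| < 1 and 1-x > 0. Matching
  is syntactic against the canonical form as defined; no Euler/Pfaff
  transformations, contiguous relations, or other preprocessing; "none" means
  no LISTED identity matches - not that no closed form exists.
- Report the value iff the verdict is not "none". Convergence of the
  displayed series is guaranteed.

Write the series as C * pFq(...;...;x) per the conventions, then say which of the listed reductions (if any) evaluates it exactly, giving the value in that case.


Canonical form: C = -5/2 times 0F0 with upper {-}, lower {-}, x = 2/9. Verdict: this is exponential (I5) (the 0F0 exponential series at x = 2/9). Value: (-5/2) * e^(2/9).

First insight: with t_0 = -5/2, the product of the first k integers (C = -5/2, x = 2/9) is k!.
Ratio: r(k) = (2/9) * 1 / [(k+1)] - poly over poly, x = (2/9) from leading terms; C = -5/2 at k = 0.


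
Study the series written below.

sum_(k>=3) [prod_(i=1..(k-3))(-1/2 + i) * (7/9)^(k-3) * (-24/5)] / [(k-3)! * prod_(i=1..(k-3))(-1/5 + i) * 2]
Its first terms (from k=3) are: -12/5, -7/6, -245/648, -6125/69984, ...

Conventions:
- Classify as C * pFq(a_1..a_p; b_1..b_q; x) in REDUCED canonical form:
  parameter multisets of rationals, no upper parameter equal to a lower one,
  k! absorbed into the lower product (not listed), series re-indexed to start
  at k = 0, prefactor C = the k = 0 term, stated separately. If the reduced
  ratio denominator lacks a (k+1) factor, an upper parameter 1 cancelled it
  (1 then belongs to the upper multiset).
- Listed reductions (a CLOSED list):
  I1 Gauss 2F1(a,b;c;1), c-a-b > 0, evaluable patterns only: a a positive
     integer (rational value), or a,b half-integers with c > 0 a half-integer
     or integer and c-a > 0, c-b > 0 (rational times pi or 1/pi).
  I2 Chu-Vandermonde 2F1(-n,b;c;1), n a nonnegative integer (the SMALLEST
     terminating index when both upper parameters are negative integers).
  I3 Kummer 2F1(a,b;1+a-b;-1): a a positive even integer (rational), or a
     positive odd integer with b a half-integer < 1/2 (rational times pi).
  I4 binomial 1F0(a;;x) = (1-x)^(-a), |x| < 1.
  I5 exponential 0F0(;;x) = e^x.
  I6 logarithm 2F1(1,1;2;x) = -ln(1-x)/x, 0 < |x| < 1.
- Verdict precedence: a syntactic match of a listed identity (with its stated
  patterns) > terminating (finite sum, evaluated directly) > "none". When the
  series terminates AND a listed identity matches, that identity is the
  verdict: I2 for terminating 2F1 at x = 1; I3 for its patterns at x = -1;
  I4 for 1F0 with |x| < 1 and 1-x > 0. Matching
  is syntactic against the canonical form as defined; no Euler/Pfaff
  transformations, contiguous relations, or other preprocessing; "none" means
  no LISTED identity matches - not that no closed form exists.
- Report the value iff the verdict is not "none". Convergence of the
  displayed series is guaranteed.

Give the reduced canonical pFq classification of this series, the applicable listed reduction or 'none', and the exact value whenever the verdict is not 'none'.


x = 7/9 here; the reduced form reads 1F1, upper {1/2}, lower {4/5}, C = -12/5. Verdict: none. Every listed pattern misses the 1F1 form at 7/9, upper {1/2}.

First insight: t_0 = -12/5 here, and the running product (prefactor -12/5) telescopes to a rising factorial.
Step ratio: r(k) = (7/9) * (k+1/2) / [(k+4/5) (k+1)] ; factor over Q: parameters, x = (7/9), and C = -12/5.


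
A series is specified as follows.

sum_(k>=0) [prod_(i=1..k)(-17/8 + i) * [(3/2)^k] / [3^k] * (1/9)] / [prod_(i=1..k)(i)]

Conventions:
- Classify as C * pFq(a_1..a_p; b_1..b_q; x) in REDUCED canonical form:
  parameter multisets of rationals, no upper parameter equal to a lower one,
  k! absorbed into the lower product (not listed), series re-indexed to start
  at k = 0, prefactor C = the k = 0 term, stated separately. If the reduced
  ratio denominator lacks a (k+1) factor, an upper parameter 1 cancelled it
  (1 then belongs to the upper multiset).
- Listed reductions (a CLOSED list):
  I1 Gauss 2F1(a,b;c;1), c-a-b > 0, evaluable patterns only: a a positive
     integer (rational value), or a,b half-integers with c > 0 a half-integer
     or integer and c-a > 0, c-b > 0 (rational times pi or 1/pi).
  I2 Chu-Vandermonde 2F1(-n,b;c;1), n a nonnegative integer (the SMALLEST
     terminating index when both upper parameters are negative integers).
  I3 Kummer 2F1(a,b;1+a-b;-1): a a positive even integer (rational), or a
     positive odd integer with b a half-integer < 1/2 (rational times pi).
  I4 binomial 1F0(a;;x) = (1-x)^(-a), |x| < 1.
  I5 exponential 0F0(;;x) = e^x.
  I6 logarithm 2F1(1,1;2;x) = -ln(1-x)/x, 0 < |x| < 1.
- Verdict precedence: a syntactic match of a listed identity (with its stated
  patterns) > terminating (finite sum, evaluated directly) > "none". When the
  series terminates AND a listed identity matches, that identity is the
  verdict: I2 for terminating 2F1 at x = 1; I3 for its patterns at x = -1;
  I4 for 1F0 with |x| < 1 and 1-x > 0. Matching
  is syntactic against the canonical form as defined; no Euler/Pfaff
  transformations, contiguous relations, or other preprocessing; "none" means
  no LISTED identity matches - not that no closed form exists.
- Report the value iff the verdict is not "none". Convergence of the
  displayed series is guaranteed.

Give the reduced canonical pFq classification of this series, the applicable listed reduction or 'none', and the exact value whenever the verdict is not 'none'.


This is 1/9 * 1F0(-9/8; -; 1/2) in reduced canonical form. Verdict at x = 1/2: binomial (I4) matches (the 1F0 binomial series: exponent 9/8, x = 1/2). Value: (1/9) * (1/2)^(9/8).

Key step: t_0 being 1/9, the two k-th powers (C = 1/9) combine into one argument.
Adjacent-term ratio: r(k) = (1/2) * (k-9/8) / [(k+1)] - rational in k, leading ratio (1/2); with t_0 = 1/9, classification follows.


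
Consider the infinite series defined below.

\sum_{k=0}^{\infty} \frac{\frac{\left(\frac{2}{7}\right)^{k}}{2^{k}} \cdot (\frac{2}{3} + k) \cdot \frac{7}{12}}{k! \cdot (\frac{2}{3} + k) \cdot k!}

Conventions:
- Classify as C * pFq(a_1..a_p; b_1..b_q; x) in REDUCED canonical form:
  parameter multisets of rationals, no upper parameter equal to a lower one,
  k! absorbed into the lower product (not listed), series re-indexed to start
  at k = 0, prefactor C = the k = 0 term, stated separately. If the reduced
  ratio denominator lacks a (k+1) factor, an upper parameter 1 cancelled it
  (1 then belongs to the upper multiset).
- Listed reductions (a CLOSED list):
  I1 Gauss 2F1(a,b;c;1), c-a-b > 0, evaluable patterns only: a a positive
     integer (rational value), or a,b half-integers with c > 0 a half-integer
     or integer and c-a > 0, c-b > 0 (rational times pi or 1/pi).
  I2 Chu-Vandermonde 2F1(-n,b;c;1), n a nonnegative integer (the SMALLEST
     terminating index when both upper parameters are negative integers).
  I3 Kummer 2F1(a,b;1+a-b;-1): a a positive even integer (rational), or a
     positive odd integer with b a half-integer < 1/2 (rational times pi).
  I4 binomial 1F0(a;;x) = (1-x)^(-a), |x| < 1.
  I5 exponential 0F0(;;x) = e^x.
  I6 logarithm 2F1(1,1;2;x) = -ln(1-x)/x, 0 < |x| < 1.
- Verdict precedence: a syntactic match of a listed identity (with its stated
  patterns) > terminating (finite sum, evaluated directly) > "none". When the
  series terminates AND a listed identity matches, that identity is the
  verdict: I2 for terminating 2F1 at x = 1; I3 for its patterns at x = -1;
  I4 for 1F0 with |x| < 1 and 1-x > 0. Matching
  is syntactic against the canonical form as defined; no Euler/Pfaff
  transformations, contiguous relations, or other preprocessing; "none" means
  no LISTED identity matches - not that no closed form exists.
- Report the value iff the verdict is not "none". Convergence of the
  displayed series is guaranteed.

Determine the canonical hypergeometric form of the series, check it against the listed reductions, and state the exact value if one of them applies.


At argument \frac{1}{7}: a 0F1 with upper {-}, lower {1}, scaled by C = \frac{7}{12}. Verdict: none (x = \frac{1}{7}): each listed identity misses the multisets {-} ; {1}.

The tell: with t_0 = \frac{7}{12}, the denominator's factorial ratio (prefactor 7/12) is a lower Pochhammer.
Step ratio: r(k) = \frac{1}{7} * 1 / [(k+1) (k+1)] - rational in k, leading ratio \frac{1}{7}; with t_0 = \frac{7}{12}, classification follows.


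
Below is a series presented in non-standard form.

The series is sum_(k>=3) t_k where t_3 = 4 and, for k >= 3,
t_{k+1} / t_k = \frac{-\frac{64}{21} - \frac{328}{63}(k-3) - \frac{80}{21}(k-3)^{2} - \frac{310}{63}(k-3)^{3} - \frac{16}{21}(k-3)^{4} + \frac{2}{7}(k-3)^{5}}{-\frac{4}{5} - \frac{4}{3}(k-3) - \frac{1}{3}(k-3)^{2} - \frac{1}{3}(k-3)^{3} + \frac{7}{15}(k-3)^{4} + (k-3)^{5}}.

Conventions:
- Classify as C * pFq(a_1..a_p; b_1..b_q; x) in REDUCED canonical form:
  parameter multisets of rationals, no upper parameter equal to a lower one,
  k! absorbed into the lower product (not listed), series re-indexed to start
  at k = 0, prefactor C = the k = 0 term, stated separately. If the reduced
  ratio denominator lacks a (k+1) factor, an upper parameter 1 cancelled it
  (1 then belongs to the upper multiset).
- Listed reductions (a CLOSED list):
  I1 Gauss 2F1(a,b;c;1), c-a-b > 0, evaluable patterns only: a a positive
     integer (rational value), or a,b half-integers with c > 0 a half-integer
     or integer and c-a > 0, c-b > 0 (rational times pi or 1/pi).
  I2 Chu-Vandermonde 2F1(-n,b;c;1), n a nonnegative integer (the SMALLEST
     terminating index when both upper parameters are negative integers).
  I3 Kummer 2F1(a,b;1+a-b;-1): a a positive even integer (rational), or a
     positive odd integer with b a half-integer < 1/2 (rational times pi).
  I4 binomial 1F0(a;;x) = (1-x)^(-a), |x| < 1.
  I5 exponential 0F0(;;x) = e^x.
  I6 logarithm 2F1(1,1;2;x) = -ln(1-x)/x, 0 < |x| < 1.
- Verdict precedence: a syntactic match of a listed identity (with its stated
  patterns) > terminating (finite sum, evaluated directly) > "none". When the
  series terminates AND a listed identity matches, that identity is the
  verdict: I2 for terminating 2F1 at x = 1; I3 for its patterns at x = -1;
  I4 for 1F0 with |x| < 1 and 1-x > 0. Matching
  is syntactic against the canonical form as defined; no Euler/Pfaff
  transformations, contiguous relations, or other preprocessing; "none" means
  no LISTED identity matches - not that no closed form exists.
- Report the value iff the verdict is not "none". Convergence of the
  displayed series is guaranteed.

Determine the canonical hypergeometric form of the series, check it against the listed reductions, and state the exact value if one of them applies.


Classification (C = 4): 2F1 with upper {-6, \frac{8}{3}}, lower {-\frac{6}{5}}, argument x = \frac{2}{7}. Verdict: terminating (-6 upstairs). 7 nonzero terms in all; added directly. Value: \frac{40143644452}{43998020073}.

Structural cue: from the first term 4: the parameter 2/3 appears in both the upper and lower lists and cancels (alongside the other common factor).
Ratio: r(k) = \frac{2}{7} * (k-6) (k+\frac{8}{3}) / [(k-\frac{6}{5}) (k+1)] - poly over poly, x = \frac{2}{7} from leading terms; C = 4 at k = 0.


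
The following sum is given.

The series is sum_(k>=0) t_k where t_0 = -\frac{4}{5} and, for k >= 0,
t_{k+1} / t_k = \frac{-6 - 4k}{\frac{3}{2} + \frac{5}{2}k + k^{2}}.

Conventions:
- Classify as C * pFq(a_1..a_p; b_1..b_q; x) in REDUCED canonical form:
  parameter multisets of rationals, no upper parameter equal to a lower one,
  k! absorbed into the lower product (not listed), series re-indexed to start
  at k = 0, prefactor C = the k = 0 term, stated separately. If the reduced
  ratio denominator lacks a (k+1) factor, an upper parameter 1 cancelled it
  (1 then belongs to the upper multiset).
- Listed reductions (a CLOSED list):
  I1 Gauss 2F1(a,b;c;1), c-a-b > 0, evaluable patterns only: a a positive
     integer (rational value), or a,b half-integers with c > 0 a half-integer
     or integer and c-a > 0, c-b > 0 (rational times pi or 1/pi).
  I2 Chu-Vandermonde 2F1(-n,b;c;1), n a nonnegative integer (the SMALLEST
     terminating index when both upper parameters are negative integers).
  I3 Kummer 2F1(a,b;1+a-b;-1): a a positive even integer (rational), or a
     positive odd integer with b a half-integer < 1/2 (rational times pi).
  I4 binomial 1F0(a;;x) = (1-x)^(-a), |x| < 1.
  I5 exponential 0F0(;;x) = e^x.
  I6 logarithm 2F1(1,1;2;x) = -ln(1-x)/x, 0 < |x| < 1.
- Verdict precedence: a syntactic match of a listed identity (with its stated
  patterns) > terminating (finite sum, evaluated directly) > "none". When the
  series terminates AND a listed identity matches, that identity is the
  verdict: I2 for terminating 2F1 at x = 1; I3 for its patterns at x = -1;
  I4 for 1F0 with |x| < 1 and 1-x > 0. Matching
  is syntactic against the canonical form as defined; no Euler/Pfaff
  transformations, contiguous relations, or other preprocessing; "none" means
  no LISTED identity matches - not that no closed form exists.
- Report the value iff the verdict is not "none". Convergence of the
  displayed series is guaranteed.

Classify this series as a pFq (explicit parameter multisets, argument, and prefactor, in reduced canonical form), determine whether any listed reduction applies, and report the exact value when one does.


At argument -4: a 0F0 with upper {-}, lower {-}, scaled by C = -\frac{4}{5}. Verdict: exponential (I5) matches (the 0F0 exponential series at x = -4). Its exact value is \left(-\frac{4}{5}\right) \cdot e^{-4}.

Key step: t_0 being -\frac{4}{5}, factor the ratio over Q (prefactor -4/5): negated roots = parameters.
Consecutive-term ratio: r(k) = -4 * 1 / [(k+1)] - poly over poly, x = -4 from leading terms; C = -\frac{4}{5} at k = 0.


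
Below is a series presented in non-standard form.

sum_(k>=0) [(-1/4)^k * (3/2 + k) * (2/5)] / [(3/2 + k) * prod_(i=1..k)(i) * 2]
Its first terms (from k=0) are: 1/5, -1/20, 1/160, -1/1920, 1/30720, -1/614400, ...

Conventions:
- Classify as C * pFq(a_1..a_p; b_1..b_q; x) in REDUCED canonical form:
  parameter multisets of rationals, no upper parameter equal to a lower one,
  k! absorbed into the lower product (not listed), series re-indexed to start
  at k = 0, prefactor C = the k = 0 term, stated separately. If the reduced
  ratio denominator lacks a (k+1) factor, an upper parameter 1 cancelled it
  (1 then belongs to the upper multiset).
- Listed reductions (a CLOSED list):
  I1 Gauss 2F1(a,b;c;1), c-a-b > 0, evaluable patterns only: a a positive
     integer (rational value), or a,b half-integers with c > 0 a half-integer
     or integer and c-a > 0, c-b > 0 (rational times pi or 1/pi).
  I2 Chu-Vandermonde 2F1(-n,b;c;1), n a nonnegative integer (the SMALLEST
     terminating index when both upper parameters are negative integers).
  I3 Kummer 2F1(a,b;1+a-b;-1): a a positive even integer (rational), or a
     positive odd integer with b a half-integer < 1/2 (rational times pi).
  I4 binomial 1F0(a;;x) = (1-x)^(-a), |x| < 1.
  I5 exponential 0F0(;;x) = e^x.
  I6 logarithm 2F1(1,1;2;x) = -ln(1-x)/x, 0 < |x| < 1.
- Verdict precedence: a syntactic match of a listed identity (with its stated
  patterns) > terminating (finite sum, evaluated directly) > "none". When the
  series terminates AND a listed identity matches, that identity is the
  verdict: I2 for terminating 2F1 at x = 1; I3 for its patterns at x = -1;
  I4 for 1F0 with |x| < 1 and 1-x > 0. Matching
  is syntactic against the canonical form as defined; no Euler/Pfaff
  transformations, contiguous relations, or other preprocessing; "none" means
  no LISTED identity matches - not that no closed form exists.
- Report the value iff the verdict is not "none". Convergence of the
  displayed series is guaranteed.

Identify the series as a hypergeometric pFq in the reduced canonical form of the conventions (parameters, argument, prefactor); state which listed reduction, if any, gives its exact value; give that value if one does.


With C = 1/5: the canonical form is 0F0(-; -; -1/4). Verdict: the exponential series (I5) applies (the 0F0 exponential series at x = -1/4). Its exact value is (1/5) * e^(-1/4).

The tell: from the first term 1/5: the constant factors (prefactor 1/5) combine into one prefactor.
Step ratio: r(k) = (-1/4) * 1 / [(k+1)] - poly over poly, x = (-1/4) from leading terms; C = 1/5 at k = 0.


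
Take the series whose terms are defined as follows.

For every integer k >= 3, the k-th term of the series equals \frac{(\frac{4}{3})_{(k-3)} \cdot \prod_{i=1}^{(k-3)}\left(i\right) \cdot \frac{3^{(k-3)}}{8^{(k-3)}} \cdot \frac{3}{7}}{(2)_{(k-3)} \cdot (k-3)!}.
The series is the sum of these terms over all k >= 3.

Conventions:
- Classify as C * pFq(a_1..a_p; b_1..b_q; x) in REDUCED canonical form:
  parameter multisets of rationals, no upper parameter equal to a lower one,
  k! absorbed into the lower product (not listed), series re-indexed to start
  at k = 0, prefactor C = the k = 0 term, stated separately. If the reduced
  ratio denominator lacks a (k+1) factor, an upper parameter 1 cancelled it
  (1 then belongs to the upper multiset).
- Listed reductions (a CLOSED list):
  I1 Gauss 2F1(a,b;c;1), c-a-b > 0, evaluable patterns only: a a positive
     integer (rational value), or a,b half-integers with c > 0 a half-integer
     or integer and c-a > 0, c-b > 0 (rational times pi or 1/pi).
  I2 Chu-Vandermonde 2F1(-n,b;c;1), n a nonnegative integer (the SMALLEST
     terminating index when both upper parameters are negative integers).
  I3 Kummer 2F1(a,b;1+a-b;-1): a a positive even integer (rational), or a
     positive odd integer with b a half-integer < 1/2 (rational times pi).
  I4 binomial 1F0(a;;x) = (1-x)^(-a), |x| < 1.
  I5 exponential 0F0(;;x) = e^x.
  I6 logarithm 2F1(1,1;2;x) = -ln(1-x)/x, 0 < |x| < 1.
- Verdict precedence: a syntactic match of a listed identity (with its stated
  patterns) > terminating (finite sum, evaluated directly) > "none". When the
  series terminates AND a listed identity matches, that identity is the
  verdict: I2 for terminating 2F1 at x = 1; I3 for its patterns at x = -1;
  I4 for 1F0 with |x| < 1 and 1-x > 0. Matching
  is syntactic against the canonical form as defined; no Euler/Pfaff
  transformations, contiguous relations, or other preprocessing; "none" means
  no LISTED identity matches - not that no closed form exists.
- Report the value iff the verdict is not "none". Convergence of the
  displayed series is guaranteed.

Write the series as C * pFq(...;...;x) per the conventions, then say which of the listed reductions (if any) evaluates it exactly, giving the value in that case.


With C = \frac{3}{7}: the canonical form is 2F1(1, \frac{4}{3}; 2; \frac{3}{8}). Verdict: none. Every listed pattern misses the 2F1 form at \frac{3}{8}, upper {1, \frac{4}{3}}.

The tell: t_0 = \frac{3}{7} here, and the two geometric factors (C = 3/7, x = 3/8) combine into one argument.
Adjacent-term ratio: r(k) = \frac{3}{8} * (k+1) (k+\frac{4}{3}) / [(k+2) (k+1)] - poly over poly, x = \frac{3}{8} from leading terms; C = \frac{3}{7} at k = 0.


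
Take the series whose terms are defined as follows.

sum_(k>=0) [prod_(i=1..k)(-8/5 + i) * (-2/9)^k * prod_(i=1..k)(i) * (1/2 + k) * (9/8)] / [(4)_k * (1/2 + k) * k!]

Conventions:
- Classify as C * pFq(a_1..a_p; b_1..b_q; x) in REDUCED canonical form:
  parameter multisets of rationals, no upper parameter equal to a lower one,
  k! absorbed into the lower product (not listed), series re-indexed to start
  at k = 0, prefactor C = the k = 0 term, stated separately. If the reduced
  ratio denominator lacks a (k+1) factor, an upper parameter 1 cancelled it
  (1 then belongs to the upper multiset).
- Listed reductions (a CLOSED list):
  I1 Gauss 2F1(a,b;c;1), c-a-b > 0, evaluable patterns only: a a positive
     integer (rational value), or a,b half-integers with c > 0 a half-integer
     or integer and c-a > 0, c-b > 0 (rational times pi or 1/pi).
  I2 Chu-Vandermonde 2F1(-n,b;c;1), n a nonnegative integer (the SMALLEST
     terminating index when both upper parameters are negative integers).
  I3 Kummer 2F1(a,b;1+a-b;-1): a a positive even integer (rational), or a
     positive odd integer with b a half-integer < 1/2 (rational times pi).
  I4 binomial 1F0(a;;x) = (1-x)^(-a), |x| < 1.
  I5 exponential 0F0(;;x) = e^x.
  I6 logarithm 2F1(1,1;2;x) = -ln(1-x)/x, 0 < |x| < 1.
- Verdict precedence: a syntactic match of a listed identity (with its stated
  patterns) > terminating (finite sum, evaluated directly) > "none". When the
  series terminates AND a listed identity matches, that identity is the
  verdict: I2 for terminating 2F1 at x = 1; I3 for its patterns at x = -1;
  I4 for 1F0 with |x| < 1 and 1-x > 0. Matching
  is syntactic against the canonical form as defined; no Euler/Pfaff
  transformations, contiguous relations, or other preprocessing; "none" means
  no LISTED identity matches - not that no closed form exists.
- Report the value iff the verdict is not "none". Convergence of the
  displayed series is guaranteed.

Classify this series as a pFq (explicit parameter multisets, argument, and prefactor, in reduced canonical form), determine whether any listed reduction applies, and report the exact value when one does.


Canonical form: C = 9/8 times 2F1 with upper {-3/5, 1}, lower {4}, x = -2/9. Verdict: none - at argument -2/9 the multisets {-3/5, 1} ; {4} match no listed identity.

Key observation: with t_0 = 9/8, the running product (prefactor 9/8) telescopes to a rising factorial.
Step ratio: r(k) = (-2/9) * (k-3/5) (k+1) / [(k+4) (k+1)] - rational in k, leading ratio (-2/9); with t_0 = 9/8, classification follows.


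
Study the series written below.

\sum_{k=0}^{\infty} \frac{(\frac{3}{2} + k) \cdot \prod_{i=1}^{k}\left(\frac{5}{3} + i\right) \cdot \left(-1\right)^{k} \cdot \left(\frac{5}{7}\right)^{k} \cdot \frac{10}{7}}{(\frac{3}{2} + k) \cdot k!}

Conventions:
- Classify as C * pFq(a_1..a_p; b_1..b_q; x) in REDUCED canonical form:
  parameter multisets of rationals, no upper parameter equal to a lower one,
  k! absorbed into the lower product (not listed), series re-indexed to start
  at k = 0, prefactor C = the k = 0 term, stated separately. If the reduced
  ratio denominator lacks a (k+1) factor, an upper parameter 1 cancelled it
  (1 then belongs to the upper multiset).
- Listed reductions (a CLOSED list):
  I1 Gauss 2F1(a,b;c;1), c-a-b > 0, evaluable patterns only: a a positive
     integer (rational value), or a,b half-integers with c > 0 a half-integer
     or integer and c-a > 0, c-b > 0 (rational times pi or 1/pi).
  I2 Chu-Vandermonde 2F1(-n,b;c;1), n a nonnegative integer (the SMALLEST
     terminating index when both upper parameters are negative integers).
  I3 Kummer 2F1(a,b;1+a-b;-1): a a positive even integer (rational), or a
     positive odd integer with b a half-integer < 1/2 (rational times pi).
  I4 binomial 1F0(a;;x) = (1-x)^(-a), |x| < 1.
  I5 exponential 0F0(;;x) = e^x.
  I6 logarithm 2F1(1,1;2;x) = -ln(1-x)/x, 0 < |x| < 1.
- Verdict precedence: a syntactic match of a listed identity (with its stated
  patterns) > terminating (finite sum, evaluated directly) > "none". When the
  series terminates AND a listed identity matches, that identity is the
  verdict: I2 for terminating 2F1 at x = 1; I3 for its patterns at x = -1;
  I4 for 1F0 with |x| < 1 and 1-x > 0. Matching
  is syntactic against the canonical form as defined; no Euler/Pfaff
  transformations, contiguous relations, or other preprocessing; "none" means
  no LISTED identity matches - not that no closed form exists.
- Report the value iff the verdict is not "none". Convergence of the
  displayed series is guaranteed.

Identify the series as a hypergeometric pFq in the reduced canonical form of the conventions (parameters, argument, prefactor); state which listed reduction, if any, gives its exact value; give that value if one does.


This is \frac{10}{7} * 1F0(\frac{8}{3}; -; -\frac{5}{7}) in reduced canonical form. Verdict: the I4 binomial reduction matches (the 1F0 binomial series: exponent -8/3, x = -\frac{5}{7}). Exact value: \frac{10}{7} \cdot \left(\frac{12}{7}\right)^{-\frac{8}{3}}.

Key step: t_0 = \frac{10}{7} here, and striking the common factor k + 3/2 reduces the term (C = 10/7).
Adjacent-term ratio: r(k) = -\frac{5}{7} * (k+\frac{8}{3}) / [(k+1)] - rational in k, leading ratio -\frac{5}{7}; with t_0 = \frac{10}{7}, classification follows.


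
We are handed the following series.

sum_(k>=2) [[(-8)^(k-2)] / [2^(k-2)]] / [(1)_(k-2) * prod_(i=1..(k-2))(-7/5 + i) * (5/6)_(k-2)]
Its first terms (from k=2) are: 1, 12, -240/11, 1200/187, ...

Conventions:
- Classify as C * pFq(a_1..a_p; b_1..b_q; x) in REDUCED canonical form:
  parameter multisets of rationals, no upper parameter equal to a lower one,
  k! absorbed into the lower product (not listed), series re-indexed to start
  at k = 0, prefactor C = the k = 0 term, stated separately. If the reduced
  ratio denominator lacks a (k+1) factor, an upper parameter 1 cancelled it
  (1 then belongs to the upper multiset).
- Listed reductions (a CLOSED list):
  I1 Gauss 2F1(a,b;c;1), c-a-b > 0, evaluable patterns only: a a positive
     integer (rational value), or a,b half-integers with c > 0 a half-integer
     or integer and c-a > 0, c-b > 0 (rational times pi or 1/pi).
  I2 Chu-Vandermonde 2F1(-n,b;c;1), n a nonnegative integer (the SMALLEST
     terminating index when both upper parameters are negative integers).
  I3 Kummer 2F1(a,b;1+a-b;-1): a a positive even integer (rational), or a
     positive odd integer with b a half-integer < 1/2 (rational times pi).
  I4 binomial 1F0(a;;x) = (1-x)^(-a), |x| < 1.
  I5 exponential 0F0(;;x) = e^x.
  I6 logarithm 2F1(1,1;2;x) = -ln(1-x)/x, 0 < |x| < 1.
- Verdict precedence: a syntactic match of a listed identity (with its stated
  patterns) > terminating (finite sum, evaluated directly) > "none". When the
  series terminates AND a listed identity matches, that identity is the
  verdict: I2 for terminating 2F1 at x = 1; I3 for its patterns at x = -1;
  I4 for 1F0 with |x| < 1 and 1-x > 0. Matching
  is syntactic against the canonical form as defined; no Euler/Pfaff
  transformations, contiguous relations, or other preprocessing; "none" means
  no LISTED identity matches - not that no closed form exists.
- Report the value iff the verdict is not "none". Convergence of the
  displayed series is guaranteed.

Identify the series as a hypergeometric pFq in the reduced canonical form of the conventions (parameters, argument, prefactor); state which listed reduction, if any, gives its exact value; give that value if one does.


At argument -4: a 0F2 with upper {-}, lower {-2/5, 5/6}, scaled by C = 1. Verdict: no listed reduction: x = -4 and upper {-} fail every I1-I6 pattern.

The tell: t_0 = 1 here, and the two k-th powers (C = 1, x = -4) combine into one argument.
Ratio: r(k) = (-4) * 1 / [(k-2/5) (k+5/6) (k+1)] ; factor over Q: parameters, x = (-4), and C = 1.


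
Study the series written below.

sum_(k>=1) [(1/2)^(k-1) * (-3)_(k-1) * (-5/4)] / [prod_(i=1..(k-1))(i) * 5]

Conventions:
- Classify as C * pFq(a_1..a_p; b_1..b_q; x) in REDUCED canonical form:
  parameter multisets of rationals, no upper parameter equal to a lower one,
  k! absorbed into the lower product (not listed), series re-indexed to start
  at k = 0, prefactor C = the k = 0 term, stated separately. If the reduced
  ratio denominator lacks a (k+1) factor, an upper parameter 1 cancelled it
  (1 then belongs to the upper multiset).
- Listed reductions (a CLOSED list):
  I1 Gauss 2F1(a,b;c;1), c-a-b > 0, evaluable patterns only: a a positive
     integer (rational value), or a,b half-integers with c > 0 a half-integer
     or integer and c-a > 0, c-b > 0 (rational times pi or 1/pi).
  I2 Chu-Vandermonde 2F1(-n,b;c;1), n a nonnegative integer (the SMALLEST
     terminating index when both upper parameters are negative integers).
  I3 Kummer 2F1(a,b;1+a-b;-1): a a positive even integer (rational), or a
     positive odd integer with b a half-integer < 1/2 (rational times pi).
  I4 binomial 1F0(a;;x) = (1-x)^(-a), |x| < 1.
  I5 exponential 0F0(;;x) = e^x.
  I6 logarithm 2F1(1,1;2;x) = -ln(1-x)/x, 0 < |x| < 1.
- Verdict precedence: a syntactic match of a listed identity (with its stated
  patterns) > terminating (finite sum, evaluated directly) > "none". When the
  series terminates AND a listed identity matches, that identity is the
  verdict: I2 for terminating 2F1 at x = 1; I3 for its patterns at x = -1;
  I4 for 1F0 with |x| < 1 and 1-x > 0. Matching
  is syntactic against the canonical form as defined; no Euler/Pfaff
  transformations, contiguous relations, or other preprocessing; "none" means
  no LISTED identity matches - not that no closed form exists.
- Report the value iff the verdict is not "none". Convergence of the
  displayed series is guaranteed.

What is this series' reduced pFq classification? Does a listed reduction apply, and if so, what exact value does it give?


Canonical form: C = -1/4 times 1F0 with upper {-3}, lower {-}, x = 1/2. Verdict: the binomial series (I4) fires (the 1F0 binomial series: exponent 3, x = 1/2). Hence: -1/32.

First insight: t_0 = -1/4 here, and the constant factors (C = -1/4) combine into one prefactor.
Term ratio: r(k) = (1/2) * (k-3) / [(k+1)] - poly over poly, x = (1/2) from leading terms; C = -1/4 at k = 0.
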